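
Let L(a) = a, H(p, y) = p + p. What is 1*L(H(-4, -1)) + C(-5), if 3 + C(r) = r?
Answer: -16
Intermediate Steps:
H(p, y) = 2*p
C(r) = -3 + r
1*L(H(-4, -1)) + C(-5) = 1*(2*(-4)) + (-3 - 5) = 1*(-8) - 8 = -8 - 8 = -16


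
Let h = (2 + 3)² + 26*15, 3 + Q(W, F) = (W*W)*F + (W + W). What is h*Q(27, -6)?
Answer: -1794045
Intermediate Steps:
Q(W, F) = -3 + 2*W + F*W² (Q(W, F) = -3 + ((W*W)*F + (W + W)) = -3 + (W²*F + 2*W) = -3 + (F*W² + 2*W) = -3 + (2*W + F*W²) = -3 + 2*W + F*W²)
h = 415 (h = 5² + 390 = 25 + 390 = 415)
h*Q(27, -6) = 415*(-3 + 2*27 - 6*27²) = 415*(-3 + 54 - 6*729) = 415*(-3 + 54 - 4374) = 415*(-4323) = -1794045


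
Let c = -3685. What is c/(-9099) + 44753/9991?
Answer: 444024382/90908109 ≈ 4.8843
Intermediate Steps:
c/(-9099) + 44753/9991 = -3685/(-9099) + 44753/9991 = -3685*(-1/9099) + 44753*(1/9991) = 3685/9099 + 44753/9991 = 444024382/90908109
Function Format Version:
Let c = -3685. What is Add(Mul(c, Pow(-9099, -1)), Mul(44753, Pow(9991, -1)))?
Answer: Rational(444024382, 90908109) ≈ 4.8843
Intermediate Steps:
Add(Mul(c, Pow(-9099, -1)), Mul(44753, Pow(9991, -1))) = Add(Mul(-3685, Pow(-9099, -1)), Mul(44753, Pow(9991, -1))) = Add(Mul(-3685, Rational(-1, 9099)), Mul(44753, Rational(1, 9991))) = Add(Rational(3685, 9099), Rational(44753, 9991)) = Rational(444024382, 90908109)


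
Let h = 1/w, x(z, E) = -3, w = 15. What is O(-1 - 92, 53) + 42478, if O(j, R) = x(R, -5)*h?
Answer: 212389/5 ≈ 42478.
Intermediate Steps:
h = 1/15 ≈ 0.066667
O(j, R) = -⅕ (O(j, R) = -3*1/15 = -⅕)
O(-1 - 92, 53) + 42478 = -⅕ + 42478 = 212389/5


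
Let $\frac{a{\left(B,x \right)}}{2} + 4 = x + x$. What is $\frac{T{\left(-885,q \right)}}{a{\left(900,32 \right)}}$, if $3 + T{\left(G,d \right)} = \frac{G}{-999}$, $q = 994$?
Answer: $- \frac{88}{4995} \approx -0.017618$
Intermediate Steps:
$a{\left(B,x \right)} = -8 + 4 x$ ($a{\left(B,x \right)} = -8 + 2 \left(x + x\right) = -8 + 2 \cdot 2 x = -8 + 4 x$)
$T{\left(G,d \right)} = -3 - \frac{G}{999}$ ($T{\left(G,d \right)} = -3 + \frac{G}{-999} = -3 + G \left(- \frac{1}{999}\right) = -3 - \frac{G}{999}$)
$\frac{T{\left(-885,q \right)}}{a{\left(900,32 \right)}} = \frac{-3 - - \frac{295}{333}}{-8 + 4 \cdot 32} = \frac{-3 + \frac{295}{333}}{-8 + 128} = - \frac{704}{333 \cdot 120} = \left(- \frac{704}{333}\right) \frac{1}{120} = - \frac{88}{4995}$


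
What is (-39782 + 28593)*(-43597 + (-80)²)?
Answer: 416197233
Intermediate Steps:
(-39782 + 28593)*(-43597 + (-80)²) = -11189*(-43597 + 6400) = -11189*(-37197) = 416197233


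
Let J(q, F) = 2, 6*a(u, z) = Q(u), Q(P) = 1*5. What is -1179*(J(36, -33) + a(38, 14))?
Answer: -6681/2 ≈ -3340.5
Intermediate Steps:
Q(P) = 5
a(u, z) = 5/6 (a(u, z) = (1/6)*5 = 5/6)
-1179*(J(36, -33) + a(38, 14)) = -1179*(2 + 5/6) = -1179*17/6 = -6681/2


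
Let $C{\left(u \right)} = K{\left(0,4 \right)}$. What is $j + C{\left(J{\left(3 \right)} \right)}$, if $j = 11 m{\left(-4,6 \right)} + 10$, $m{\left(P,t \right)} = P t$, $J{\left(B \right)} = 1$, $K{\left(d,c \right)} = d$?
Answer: $-254$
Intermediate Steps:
$C{\left(u \right)} = 0$
$j = -254$ ($j = 11 \left(\left(-4\right) 6\right) + 10 = 11 \left(-24\right) + 10 = -264 + 10 = -254$)
$j + C{\left(J{\left(3 \right)} \right)} = -254 + 0 = -254$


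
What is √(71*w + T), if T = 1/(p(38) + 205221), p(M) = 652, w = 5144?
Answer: √15479541574327769/205873 ≈ 604.34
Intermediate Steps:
T = 1/205873 (T = 1/(652 + 205221) = 1/205873 ≈ 4.8574e-6)
√(71*w + T) = √(71*5144 + 1/205873) = √(365224 + 1/205873) = √(75189760553/205873) = √15479541574327769/205873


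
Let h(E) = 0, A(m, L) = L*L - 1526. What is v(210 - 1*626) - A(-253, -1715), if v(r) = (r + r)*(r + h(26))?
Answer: -2593587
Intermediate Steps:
A(m, L) = -1526 + L² (A(m, L) = L² - 1526 = -1526 + L²)
v(r) = 2*r² (v(r) = (r + r)*(r + 0) = (2*r)*r = 2*r²)
v(210 - 1*626) - A(-253, -1715) = 2*(210 - 1*626)² - (-1526 + (-1715)²) = 2*(210 - 626)² - (-1526 + 2941225) = 2*(-416)² - 1*2939699 = 2*173056 - 2939699 = 346112 - 2939699 = -2593587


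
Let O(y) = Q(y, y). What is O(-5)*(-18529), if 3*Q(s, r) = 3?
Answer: -18529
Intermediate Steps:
Q(s, r) = 1 (Q(s, r) = (⅓)*3 = 1)
O(y) = 1
O(-5)*(-18529) = 1*(-18529) = -18529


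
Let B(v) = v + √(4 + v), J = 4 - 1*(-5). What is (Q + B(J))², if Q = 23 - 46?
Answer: (14 - √13)² ≈ 108.04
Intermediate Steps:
J = 9 (J = 4 + 5 = 9)
Q = -23
(Q + B(J))² = (-23 + (9 + √(4 + 9)))² = (-23 + (9 + √13))² = (-14 + √13)²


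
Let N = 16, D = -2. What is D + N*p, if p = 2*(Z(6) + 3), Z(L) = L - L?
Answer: 94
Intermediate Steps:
Z(L) = 0
p = 6 (p = 2*(0 + 3) = 2*3 = 6)
D + N*p = -2 + 16*6 = -2 + 96 = 94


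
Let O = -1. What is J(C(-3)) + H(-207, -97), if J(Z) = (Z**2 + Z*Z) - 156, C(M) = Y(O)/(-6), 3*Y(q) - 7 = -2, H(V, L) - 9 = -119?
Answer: -43067/162 ≈ -265.85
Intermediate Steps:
H(V, L) = -110 (H(V, L) = 9 - 119 = -110)
Y(q) = 5/3 (Y(q) = 7/3 + (1/3)*(-2) = 7/3 - 2/3 = 5/3)
C(M) = -5/18 (C(M) = (5/3)/(-6) = (5/3)*(-1/6) = -5/18)
J(Z) = -156 + 2*Z**2 (J(Z) = (Z**2 + Z**2) - 156 = 2*Z**2 - 156 = -156 + 2*Z**2)
J(C(-3)) + H(-207, -97) = (-156 + 2*(-5/18)**2) - 110 = (-156 + 2*(25/324)) - 110 = (-156 + 25/162) - 110 = -25247/162 - 110 = -43067/162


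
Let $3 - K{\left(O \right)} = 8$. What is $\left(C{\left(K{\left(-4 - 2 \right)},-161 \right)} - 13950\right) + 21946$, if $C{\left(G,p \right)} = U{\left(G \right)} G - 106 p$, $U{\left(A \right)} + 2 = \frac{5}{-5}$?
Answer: $25077$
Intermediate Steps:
$U{\left(A \right)} = -3$ ($U{\left(A \right)} = -2 + \frac{5}{-5} = -2 + 5 \left(- \frac{1}{5}\right) = -2 - 1 = -3$)
$K{\left(O \right)} = -5$ ($K{\left(O \right)} = 3 - 8 = -5$)
$C{\left(G,p \right)} = - 106 p - 3 G$ ($C{\left(G,p \right)} = - 3 G - 106 p = - 106 p - 3 G$)
$\left(C{\left(K{\left(-4 - 2 \right)},-161 \right)} - 13950\right) + 21946 = \left(\left(\left(-106\right) \left(-161\right) - -15\right) - 13950\right) + 21946 = \left(\left(17066 + 15\right) - 13950\right) + 21946 = \left(17081 - 13950\right) + 21946 = 3131 + 21946 = 25077$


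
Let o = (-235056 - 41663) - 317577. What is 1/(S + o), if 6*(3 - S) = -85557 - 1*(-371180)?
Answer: -6/3851381 ≈ -1.5579e-6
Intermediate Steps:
S = -285605/6 (S = 3 - (-85557 - 1*(-371180))/6 = 3 - (-85557 + 371180)/6 = 3 - 1/6*285623 = 3 - 285623/6 = -285605/6 ≈ -47601.)
o = -594296 (o = -276719 - 317577 = -594296)
1/(S + o) = 1/(-285605/6 - 594296) = 1/(-3851381/6) = -6/3851381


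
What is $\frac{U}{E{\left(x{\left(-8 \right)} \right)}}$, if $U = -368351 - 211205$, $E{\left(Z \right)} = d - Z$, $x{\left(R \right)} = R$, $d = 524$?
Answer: $- \frac{144889}{133} \approx -1089.4$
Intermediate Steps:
$E{\left(Z \right)} = 524 - Z$
$U = -579556$ ($U = -368351 - 211205 = -579556$)
$\frac{U}{E{\left(x{\left(-8 \right)} \right)}} = - \frac{579556}{524 - -8} = - \frac{579556}{524 + 8} = - \frac{579556}{532} = \left(-579556\right) \frac{1}{532} = - \frac{144889}{133}$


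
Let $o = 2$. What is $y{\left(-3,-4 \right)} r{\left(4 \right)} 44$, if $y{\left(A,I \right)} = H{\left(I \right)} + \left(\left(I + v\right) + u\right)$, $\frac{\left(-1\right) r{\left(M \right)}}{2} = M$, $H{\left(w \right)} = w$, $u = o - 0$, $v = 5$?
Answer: $352$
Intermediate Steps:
$u = 2$ ($u = 2 - 0 = 2 + 0 = 2$)
$r{\left(M \right)} = - 2 M$
$y{\left(A,I \right)} = 7 + 2 I$ ($y{\left(A,I \right)} = I + \left(\left(I + 5\right) + 2\right) = I + \left(\left(5 + I\right) + 2\right) = I + \left(7 + I\right) = 7 + 2 I$)
$y{\left(-3,-4 \right)} r{\left(4 \right)} 44 = \left(7 + 2 \left(-4\right)\right) \left(\left(-2\right) 4\right) 44 = \left(7 - 8\right) \left(-8\right) 44 = \left(-1\right) \left(-8\right) 44 = 8 \cdot 44 = 352$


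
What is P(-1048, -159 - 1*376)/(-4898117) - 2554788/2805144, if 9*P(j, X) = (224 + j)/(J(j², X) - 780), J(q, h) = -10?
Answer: -3707169067065509/4070452340977470 ≈ -0.91075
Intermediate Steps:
P(j, X) = -112/3555 - j/7110 (P(j, X) = ((224 + j)/(-10 - 780))/9 = ((224 + j)/(-790))/9 = ((224 + j)*(-1/790))/9 = (-112/395 - j/790)/9 = -112/3555 - j/7110)
P(-1048, -159 - 1*376)/(-4898117) - 2554788/2805144 = (-112/3555 - 1/7110*(-1048))/(-4898117) - 2554788/2805144 = (-112/3555 + 524/3555)*(-1/4898117) - 2554788*1/2805144 = (412/3555)*(-1/4898117) - 212899/233762 = -412/17412805935 - 212899/233762 = -3707169067065509/4070452340977470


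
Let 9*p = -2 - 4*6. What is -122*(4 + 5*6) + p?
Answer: -37358/9 ≈ -4150.9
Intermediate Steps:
p = -26/9 (p = (-2 - 4*6)/9 = (-2 - 24)/9 = (⅑)*(-26) = -26/9 ≈ -2.8889)
-122*(4 + 5*6) + p = -122*(4 + 5*6) - 26/9 = -122*(4 + 30) - 26/9 = -122*34 - 26/9 = -4148 - 26/9 = -37358/9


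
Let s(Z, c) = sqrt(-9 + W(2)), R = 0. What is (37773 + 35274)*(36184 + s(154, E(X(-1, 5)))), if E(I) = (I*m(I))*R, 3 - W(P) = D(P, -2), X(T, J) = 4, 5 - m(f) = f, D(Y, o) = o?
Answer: 2643132648 + 146094*I ≈ 2.6431e+9 + 1.4609e+5*I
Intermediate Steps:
m(f) = 5 - f
W(P) = 5 (W(P) = 3 - 1*(-2) = 3 + 2 = 5)
E(I) = 0 (E(I) = (I*(5 - I))*0 = 0)
s(Z, c) = 2*I (s(Z, c) = sqrt(-9 + 5) = sqrt(-4) = 2*I)
(37773 + 35274)*(36184 + s(154, E(X(-1, 5)))) = (37773 + 35274)*(36184 + 2*I) = 73047*(36184 + 2*I) = 2643132648 + 146094*I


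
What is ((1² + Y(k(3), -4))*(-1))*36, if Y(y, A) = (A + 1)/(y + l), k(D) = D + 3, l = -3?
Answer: 0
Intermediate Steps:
k(D) = 3 + D
Y(y, A) = (1 + A)/(-3 + y) (Y(y, A) = (A + 1)/(y - 3) = (1 + A)/(-3 + y))
((1² + Y(k(3), -4))*(-1))*36 = ((1² + (1 - 4)/(-3 + (3 + 3)))*(-1))*36 = ((1 - 3/(-3 + 6))*(-1))*36 = ((1 - 3/3)*(-1))*36 = ((1 + (⅓)*(-3))*(-1))*36 = ((1 - 1)*(-1))*36 = (0*(-1))*36 = 0*36 = 0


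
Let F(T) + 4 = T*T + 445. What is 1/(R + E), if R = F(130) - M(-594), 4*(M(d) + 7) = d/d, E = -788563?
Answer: -4/3084861 ≈ -1.2967e-6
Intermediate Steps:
M(d) = -27/4 (M(d) = -7 + (d/d)/4 = -7 + (1/4)*1 = -7 + 1/4 = -27/4)
F(T) = 441 + T**2 (F(T) = -4 + (T*T + 445) = -4 + (T**2 + 445) = -4 + (445 + T**2) = 441 + T**2)
R = 69391/4 (R = (441 + 130**2) - 1*(-27/4) = (441 + 16900) + 27/4 = 17341 + 27/4 = 69391/4 ≈ 17348.)
1/(R + E) = 1/(69391/4 - 788563) = 1/(-3084861/4) = -4/3084861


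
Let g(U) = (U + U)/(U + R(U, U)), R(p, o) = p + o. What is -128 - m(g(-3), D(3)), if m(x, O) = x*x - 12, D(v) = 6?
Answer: -1048/9 ≈ -116.44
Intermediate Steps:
R(p, o) = o + p
g(U) = ⅔ (g(U) = (U + U)/(U + (U + U)) = (2*U)/(U + 2*U) = (2*U)/((3*U)) = (2*U)*(1/(3*U)) = ⅔)
m(x, O) = -12 + x² (m(x, O) = x² - 12 = -12 + x²)
-128 - m(g(-3), D(3)) = -128 - (-12 + (⅔)²) = -128 - (-12 + 4/9) = -128 - 1*(-104/9) = -128 + 104/9 = -1048/9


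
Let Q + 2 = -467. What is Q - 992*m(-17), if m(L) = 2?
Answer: -2453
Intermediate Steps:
Q = -469 (Q = -2 - 467 = -469)
Q - 992*m(-17) = -469 - 992*2 = -469 - 1984 = -2453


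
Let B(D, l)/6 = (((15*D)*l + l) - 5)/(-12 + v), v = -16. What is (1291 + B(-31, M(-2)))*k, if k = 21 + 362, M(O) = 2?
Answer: 7994359/14 ≈ 5.7103e+5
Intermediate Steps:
B(D, l) = 15/14 - 3*l/14 - 45*D*l/14 (B(D, l) = 6*((((15*D)*l + l) - 5)/(-12 - 16)) = 6*(((15*D*l + l) - 5)/(-28)) = 6*(((l + 15*D*l) - 5)*(-1/28)) = 6*((-5 + l + 15*D*l)*(-1/28)) = 6*(5/28 - l/28 - 15*D*l/28) = 15/14 - 3*l/14 - 45*D*l/14)
k = 383
(1291 + B(-31, M(-2)))*k = (1291 + (15/14 - 3/14*2 - 45/14*(-31)*2))*383 = (1291 + (15/14 - 3/7 + 1395/7))*383 = (1291 + 2799/14)*383 = (20873/14)*383 = 7994359/14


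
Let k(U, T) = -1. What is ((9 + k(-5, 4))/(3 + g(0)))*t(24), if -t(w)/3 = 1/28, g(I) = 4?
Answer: -6/49 ≈ -0.12245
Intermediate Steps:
t(w) = -3/28
((9 + k(-5, 4))/(3 + g(0)))*t(24) = ((9 - 1)/(3 + 4))*(-3/28) = (8/7)*(-3/28) = -6/49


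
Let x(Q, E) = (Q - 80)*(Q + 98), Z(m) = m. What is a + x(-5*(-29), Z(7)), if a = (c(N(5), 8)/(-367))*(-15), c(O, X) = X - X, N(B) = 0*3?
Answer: 15795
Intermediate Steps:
N(B) = 0
c(O, X) = 0
x(Q, E) = (-80 + Q)*(98 + Q)
a = 0 (a = (0/(-367))*(-15) = (0*(-1/367))*(-15) = 0*(-15) = 0)
a + x(-5*(-29), Z(7)) = 0 + (-7840 + (-5*(-29))² + 18*(-5*(-29))) = 0 + (-7840 + 145² + 18*145) = 0 + (-7840 + 21025 + 2610) = 0 + 15795 = 15795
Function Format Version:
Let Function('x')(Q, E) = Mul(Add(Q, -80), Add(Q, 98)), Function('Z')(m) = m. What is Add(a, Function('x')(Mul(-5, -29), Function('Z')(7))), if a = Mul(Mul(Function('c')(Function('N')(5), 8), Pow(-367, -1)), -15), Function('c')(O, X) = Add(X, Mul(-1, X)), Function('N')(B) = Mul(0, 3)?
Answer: 15795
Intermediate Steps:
Function('N')(B) = 0
Function('c')(O, X) = 0
Function('x')(Q, E) = Mul(Add(-80, Q), Add(98, Q))
a = 0 (a = Mul(Mul(0, Pow(-367, -1)), -15) = Mul(Mul(0, Rational(-1, 367)), -15) = Mul(0, -15) = 0)
Add(a, Function('x')(Mul(-5, -29), Function('Z')(7))) = Add(0, Add(-7840, Pow(Mul(-5, -29), 2), Mul(18, Mul(-5, -29)))) = Add(0, Add(-7840, Pow(145, 2), Mul(18, 145))) = Add(0, Add(-7840, 21025, 2610)) = Add(0, 15795) = 15795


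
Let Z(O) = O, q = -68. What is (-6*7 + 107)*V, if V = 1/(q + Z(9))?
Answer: -65/59 ≈ -1.1017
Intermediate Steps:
V = -1/59 (V = 1/(-68 + 9) = 1/(-59) = -1/59 ≈ -0.016949)
(-6*7 + 107)*V = (-6*7 + 107)*(-1/59) = (-42 + 107)*(-1/59) = 65*(-1/59) = -65/59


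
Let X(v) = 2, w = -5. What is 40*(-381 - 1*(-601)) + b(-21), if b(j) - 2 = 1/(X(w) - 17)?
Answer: 132029/15 ≈ 8801.9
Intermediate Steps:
b(j) = 29/15 (b(j) = 2 + 1/(2 - 17) = 2 + 1/(-15) = 2 - 1/15 = 29/15)
40*(-381 - 1*(-601)) + b(-21) = 40*(-381 - 1*(-601)) + 29/15 = 40*(-381 + 601) + 29/15 = 40*220 + 29/15 = 8800 + 29/15 = 132029/15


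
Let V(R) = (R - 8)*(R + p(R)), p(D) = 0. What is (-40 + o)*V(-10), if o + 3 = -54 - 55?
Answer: -27360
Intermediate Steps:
o = -112 (o = -3 + (-54 - 55) = -3 - 109 = -112)
V(R) = R*(-8 + R) (V(R) = (R - 8)*(R + 0) = (-8 + R)*R = R*(-8 + R))
(-40 + o)*V(-10) = (-40 - 112)*(-10*(-8 - 10)) = -(-1520)*(-18) = -152*180 = -27360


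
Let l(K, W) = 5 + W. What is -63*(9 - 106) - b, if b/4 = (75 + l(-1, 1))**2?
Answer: -20133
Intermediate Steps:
b = 26244 (b = 4*(75 + (5 + 1))**2 = 4*(75 + 6)**2 = 4*81**2 = 4*6561 = 26244)
-63*(9 - 106) - b = -63*(9 - 106) - 1*26244 = -63*(-97) - 26244 = 6111 - 26244 = -20133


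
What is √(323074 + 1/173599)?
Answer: √9736356044243873/173599 ≈ 568.40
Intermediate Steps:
√(323074 + 1/173599) = √(56085323327/173599) = √9736356044243873/173599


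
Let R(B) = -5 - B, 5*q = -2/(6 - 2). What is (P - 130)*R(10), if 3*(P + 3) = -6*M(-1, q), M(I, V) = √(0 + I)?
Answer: 1995 + 30*I ≈ 1995.0 + 30.0*I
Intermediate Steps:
q = -⅒ (q = (-2/(6 - 2))/5 = (-2/4)/5 = (-2*¼)/5 = (⅕)*(-½) = -⅒ ≈ -0.10000)
M(I, V) = √I
P = -3 - 2*I (P = -3 + (-6*I)/3 = -3 - 2*I ≈ -3.0 - 2.0*I)
(P - 130)*R(10) = ((-3 - 2*I) - 130)*(-5 - 1*10) = (-133 - 2*I)*(-5 - 10) = (-133 - 2*I)*(-15) = 1995 + 30*I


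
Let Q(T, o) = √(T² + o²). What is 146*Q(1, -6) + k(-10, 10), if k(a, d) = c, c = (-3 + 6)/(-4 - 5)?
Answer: -⅓ + 146*√37 ≈ 887.75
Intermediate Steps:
c = -⅓ (c = 3/(-9) = 3*(-⅑) = -⅓ ≈ -0.33333)
k(a, d) = -⅓
146*Q(1, -6) + k(-10, 10) = 146*√(1² + (-6)²) - ⅓ = 146*√(1 + 36) - ⅓ = 146*√37 - ⅓ = -⅓ + 146*√37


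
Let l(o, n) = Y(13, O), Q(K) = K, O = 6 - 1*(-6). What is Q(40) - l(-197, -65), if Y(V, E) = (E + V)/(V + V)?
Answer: 1015/26 ≈ 39.038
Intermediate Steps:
O = 12 (O = 6 + 6 = 12)
Y(V, E) = (E + V)/(2*V) (Y(V, E) = (E + V)/((2*V)) = (E + V)*(1/(2*V)) = (E + V)/(2*V))
l(o, n) = 25/26 (l(o, n) = (½)*(12 + 13)/13 = (½)*(1/13)*25 = 25/26)
Q(40) - l(-197, -65) = 40 - 1*25/26 = 40 - 25/26 = 1015/26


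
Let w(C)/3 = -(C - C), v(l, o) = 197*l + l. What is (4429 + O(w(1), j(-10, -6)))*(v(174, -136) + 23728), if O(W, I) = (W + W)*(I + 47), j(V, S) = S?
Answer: 257679220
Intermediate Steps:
v(l, o) = 198*l
w(C) = 0 (w(C) = 3*(-(C - C)) = 3*(-1*0) = 3*0 = 0)
O(W, I) = 2*W*(47 + I) (O(W, I) = (2*W)*(47 + I) = 2*W*(47 + I))
(4429 + O(w(1), j(-10, -6)))*(v(174, -136) + 23728) = (4429 + 2*0*(47 - 6))*(198*174 + 23728) = (4429 + 2*0*41)*(34452 + 23728) = (4429 + 0)*58180 = 4429*58180 = 257679220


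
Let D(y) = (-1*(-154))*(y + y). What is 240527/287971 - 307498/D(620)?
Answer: -21309735319/27495471080 ≈ -0.77503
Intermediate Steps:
D(y) = 308*y (D(y) = 154*(2*y) = 308*y)
240527/287971 - 307498/D(620) = 240527/287971 - 307498/(308*620) = 240527*(1/287971) - 307498/190960 = 240527/287971 - 307498*1/190960 = 240527/287971 - 153749/95480 = -21309735319/27495471080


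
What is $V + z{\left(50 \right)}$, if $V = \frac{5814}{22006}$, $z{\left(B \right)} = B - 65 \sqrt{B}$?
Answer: $\frac{553057}{11003} - 325 \sqrt{2} \approx -409.35$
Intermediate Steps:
$z{\left(B \right)} = B - 65 \sqrt{B}$
$V = \frac{2907}{11003}$ ($V = 5814 \cdot \frac{1}{22006} = \frac{2907}{11003} \approx 0.2642$)
$V + z{\left(50 \right)} = \frac{2907}{11003} + \left(50 - 65 \sqrt{50}\right) = \frac{2907}{11003} + \left(50 - 65 \cdot 5 \sqrt{2}\right) = \frac{2907}{11003} + \left(50 - 325 \sqrt{2}\right) = \frac{553057}{11003} - 325 \sqrt{2}$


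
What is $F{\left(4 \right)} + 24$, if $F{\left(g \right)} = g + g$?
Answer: $32$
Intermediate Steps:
$F{\left(g \right)} = 2 g$
$F{\left(4 \right)} + 24 = 2 \cdot 4 + 24 = 8 + 24 = 32$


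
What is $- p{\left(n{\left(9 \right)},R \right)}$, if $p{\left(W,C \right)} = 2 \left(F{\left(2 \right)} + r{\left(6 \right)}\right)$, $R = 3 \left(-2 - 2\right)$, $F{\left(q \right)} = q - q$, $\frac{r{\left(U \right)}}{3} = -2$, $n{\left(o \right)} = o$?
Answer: $12$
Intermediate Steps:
$r{\left(U \right)} = -6$ ($r{\left(U \right)} = 3 \left(-2\right) = -6$)
$F{\left(q \right)} = 0$
$R = -12$ ($R = 3 \left(-2 - 2\right) = 3 \left(-4\right) = -12$)
$p{\left(W,C \right)} = -12$ ($p{\left(W,C \right)} = 2 \left(0 - 6\right) = 2 \left(-6\right) = -12$)
$- p{\left(n{\left(9 \right)},R \right)} = \left(-1\right) \left(-12\right) = 12$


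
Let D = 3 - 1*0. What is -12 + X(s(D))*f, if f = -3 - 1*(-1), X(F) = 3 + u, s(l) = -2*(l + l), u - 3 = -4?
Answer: -16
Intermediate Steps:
u = -1 (u = 3 - 4 = -1)
D = 3 (D = 3 + 0 = 3)
s(l) = -4*l
X(F) = 2 (X(F) = 3 - 1 = 2)
f = -2 (f = -3 + 1 = -2)
-12 + X(s(D))*f = -12 + 2*(-2) = -12 - 4 = -16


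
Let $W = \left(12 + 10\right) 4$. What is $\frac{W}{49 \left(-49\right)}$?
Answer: $- \frac{88}{2401} \approx -0.036651$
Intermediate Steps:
$W = 88$ ($W = 22 \cdot 4 = 88$)
$\frac{W}{49 \left(-49\right)} = \frac{1}{49 \left(-49\right)} 88 = \frac{1}{-2401} \cdot 88 = \left(- \frac{1}{2401}\right) 88 = - \frac{88}{2401}$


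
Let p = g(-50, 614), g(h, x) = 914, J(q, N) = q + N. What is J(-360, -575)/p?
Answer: -935/914 ≈ -1.0230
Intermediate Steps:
J(q, N) = N + q
p = 914
J(-360, -575)/p = (-575 - 360)/914 = -935*1/914 = -935/914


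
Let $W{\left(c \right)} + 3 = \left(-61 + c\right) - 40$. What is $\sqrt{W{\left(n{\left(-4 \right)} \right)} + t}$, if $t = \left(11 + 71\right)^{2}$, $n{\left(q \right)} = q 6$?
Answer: $2 \sqrt{1649} \approx 81.216$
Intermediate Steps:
$n{\left(q \right)} = 6 q$
$W{\left(c \right)} = -104 + c$ ($W{\left(c \right)} = -3 + \left(\left(-61 + c\right) - 40\right) = -3 + \left(-101 + c\right) = -104 + c$)
$t = 6724$ ($t = 82^{2} = 6724$)
$\sqrt{W{\left(n{\left(-4 \right)} \right)} + t} = \sqrt{\left(-104 + 6 \left(-4\right)\right) + 6724} = \sqrt{\left(-104 - 24\right) + 6724} = \sqrt{-128 + 6724} = \sqrt{6596} = 2 \sqrt{1649}$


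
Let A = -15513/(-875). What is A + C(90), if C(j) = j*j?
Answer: 7103013/875 ≈ 8117.7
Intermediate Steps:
A = 15513/875 (A = -15513*(-1/875) = 15513/875 ≈ 17.729)
C(j) = j²
A + C(90) = 15513/875 + 90² = 15513/875 + 8100 = 7103013/875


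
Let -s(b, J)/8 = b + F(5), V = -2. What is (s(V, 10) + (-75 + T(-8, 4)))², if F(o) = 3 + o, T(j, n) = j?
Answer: 17161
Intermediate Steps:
s(b, J) = -64 - 8*b (s(b, J) = -8*(b + (3 + 5)) = -8*(b + 8) = -8*(8 + b) = -64 - 8*b)
(s(V, 10) + (-75 + T(-8, 4)))² = ((-64 - 8*(-2)) + (-75 - 8))² = ((-64 + 16) - 83)² = (-48 - 83)² = (-131)² = 17161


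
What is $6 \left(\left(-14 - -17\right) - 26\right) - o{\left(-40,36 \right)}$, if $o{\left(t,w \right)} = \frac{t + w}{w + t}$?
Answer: $-139$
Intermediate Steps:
$o{\left(t,w \right)} = 1$ ($o{\left(t,w \right)} = \frac{t + w}{t + w} = 1$)
$6 \left(\left(-14 - -17\right) - 26\right) - o{\left(-40,36 \right)} = 6 \left(\left(-14 - -17\right) - 26\right) - 1 = 6 \left(\left(-14 + 17\right) - 26\right) - 1 = 6 \left(3 - 26\right) - 1 = 6 \left(-23\right) - 1 = -138 - 1 = -139$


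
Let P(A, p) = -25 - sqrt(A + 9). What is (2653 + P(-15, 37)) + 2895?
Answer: 5523 - I*sqrt(6) ≈ 5523.0 - 2.4495*I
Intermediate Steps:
P(A, p) = -25 - sqrt(9 + A)
(2653 + P(-15, 37)) + 2895 = (2653 + (-25 - sqrt(9 - 15))) + 2895 = (2653 + (-25 - sqrt(-6))) + 2895 = (2653 + (-25 - I*sqrt(6))) + 2895 = (2628 - I*sqrt(6)) + 2895 = 5523 - I*sqrt(6)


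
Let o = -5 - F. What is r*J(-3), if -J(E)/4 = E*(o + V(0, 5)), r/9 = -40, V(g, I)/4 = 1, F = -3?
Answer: -8640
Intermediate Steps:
V(g, I) = 4 (V(g, I) = 4*1 = 4)
r = -360 (r = 9*(-40) = -360)
o = -2 (o = -5 - 1*(-3) = -5 + 3 = -2)
J(E) = -8*E (J(E) = -4*E*(-2 + 4) = -4*E*2 = -8*E)
r*J(-3) = -(-2880)*(-3) = -360*24 = -8640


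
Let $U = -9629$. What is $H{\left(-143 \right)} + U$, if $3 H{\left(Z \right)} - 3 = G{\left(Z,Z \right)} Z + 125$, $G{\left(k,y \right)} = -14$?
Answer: $-8919$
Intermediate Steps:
$H{\left(Z \right)} = \frac{128}{3} - \frac{14 Z}{3}$ ($H{\left(Z \right)} = 1 + \frac{- 14 Z + 125}{3} = 1 + \frac{125 - 14 Z}{3} = 1 - \left(- \frac{125}{3} + \frac{14 Z}{3}\right) = \frac{128}{3} - \frac{14 Z}{3}$)
$H{\left(-143 \right)} + U = \left(\frac{128}{3} - - \frac{2002}{3}\right) - 9629 = \left(\frac{128}{3} + \frac{2002}{3}\right) - 9629 = 710 - 9629 = -8919$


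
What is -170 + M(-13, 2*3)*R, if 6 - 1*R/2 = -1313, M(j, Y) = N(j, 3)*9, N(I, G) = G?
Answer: 71056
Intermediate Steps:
M(j, Y) = 27 (M(j, Y) = 3*9 = 27)
R = 2638 (R = 12 - 2*(-1313) = 12 + 2626 = 2638)
-170 + M(-13, 2*3)*R = -170 + 27*2638 = -170 + 71226 = 71056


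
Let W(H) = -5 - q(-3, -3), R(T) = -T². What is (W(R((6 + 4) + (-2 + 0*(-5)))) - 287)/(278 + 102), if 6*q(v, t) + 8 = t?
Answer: -1741/2280 ≈ -0.76360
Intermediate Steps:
q(v, t) = -4/3 + t/6
W(H) = -19/6 (W(H) = -5 - (-4/3 + (⅙)*(-3)) = -5 - (-4/3 - ½) = -5 - 1*(-11/6) = -5 + 11/6 = -19/6)
(W(R((6 + 4) + (-2 + 0*(-5)))) - 287)/(278 + 102) = (-19/6 - 287)/(278 + 102) = -1741/6/380 = -1741/6*1/380 = -1741/2280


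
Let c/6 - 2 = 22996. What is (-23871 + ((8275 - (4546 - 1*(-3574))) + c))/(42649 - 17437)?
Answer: 28568/6303 ≈ 4.5324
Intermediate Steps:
c = 137988 (c = 12 + 6*22996 = 12 + 137976 = 137988)
(-23871 + ((8275 - (4546 - 1*(-3574))) + c))/(42649 - 17437) = (-23871 + ((8275 - (4546 - 1*(-3574))) + 137988))/(42649 - 17437) = (-23871 + ((8275 - (4546 + 3574)) + 137988))/25212 = (-23871 + ((8275 - 1*8120) + 137988))*(1/25212) = (-23871 + ((8275 - 8120) + 137988))*(1/25212) = (-23871 + (155 + 137988))*(1/25212) = (-23871 + 138143)*(1/25212) = 114272*(1/25212) = 28568/6303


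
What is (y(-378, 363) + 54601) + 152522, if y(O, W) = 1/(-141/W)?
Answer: 9734660/47 ≈ 2.0712e+5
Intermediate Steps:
y(O, W) = -W/141
(y(-378, 363) + 54601) + 152522 = (-1/141*363 + 54601) + 152522 = (-121/47 + 54601) + 152522 = 2566126/47 + 152522 = 9734660/47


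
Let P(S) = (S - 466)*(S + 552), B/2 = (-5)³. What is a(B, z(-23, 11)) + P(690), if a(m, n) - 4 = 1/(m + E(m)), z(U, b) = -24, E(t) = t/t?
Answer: 69274787/249 ≈ 2.7821e+5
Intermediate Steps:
B = -250 (B = 2*(-5)³ = 2*(-125) = -250)
E(t) = 1
P(S) = (-466 + S)*(552 + S)
a(m, n) = 4 + 1/(1 + m) (a(m, n) = 4 + 1/(m + 1) = 4 + 1/(1 + m))
a(B, z(-23, 11)) + P(690) = (5 + 4*(-250))/(1 - 250) + (-257232 + 690² + 86*690) = (5 - 1000)/(-249) + (-257232 + 476100 + 59340) = -1/249*(-995) + 278208 = 995/249 + 278208 = 69274787/249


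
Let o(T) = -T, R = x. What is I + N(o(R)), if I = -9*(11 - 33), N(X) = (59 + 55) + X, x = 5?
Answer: 307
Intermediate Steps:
R = 5
N(X) = 114 + X
I = 198 (I = -9*(-22) = 198)
I + N(o(R)) = 198 + (114 - 1*5) = 198 + (114 - 5) = 198 + 109 = 307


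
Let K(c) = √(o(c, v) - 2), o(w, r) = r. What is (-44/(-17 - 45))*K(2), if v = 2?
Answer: 0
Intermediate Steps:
K(c) = 0 (K(c) = √(2 - 2) = √0 = 0)
(-44/(-17 - 45))*K(2) = (-44/(-17 - 45))*0 = (-44/(-62))*0 = -1/62*(-44)*0 = (22/31)*0 = 0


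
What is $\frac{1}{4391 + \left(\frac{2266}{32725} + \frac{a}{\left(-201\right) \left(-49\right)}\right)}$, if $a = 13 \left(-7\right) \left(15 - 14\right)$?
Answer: $\frac{597975}{2625744106} \approx 0.00022774$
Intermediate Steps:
$a = -91$ ($a = - 91 \left(15 - 14\right) = \left(-91\right) 1 = -91$)
$\frac{1}{4391 + \left(\frac{2266}{32725} + \frac{a}{\left(-201\right) \left(-49\right)}\right)} = \frac{1}{4391 + \left(\frac{2266}{32725} - \frac{91}{\left(-201\right) \left(-49\right)}\right)} = \frac{1}{4391 + \left(2266 \cdot \frac{1}{32725} - \frac{91}{9849}\right)} = \frac{1}{4391 + \left(\frac{206}{2975} - \frac{13}{1407}\right)} = \frac{1}{4391 + \frac{35881}{597975}} = \frac{1}{\frac{2625744106}{597975}} = \frac{597975}{2625744106}$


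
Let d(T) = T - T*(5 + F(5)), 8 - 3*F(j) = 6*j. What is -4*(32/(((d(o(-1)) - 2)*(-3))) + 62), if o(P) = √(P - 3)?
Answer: -27224/109 - 640*I/109 ≈ -249.76 - 5.8716*I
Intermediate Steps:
F(j) = 8/3 - 2*j
o(P) = √(-3 + P)
d(T) = 10*T/3 (d(T) = T - T*(5 + (8/3 - 2*5)) = T - T*(5 + (8/3 - 10)) = T - T*(5 - 22/3) = T - T*(-7)/3 = T - (-7)*T/3 = T + 7*T/3 = 10*T/3)
-4*(32/(((d(o(-1)) - 2)*(-3))) + 62) = -4*(32/(((10*√(-3 - 1)/3 - 2)*(-3))) + 62) = -4*(32/(((10*√(-4)/3 - 2)*(-3))) + 62) = -4*(32/(((10*(2*I)/3 - 2)*(-3))) + 62) = -4*(32/(((20*I/3 - 2)*(-3))) + 62) = -4*(32/(((-2 + 20*I/3)*(-3))) + 62) = -4*(32/(6 - 20*I) + 62) = -4*(32*((6 + 20*I)/436) + 62) = -4*(8*(6 + 20*I)/109 + 62) = -4*(62 + 8*(6 + 20*I)/109) = -248 - 32*(6 + 20*I)/109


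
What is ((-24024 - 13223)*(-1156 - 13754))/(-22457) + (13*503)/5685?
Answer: -185707861831/7509885 ≈ -24728.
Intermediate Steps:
((-24024 - 13223)*(-1156 - 13754))/(-22457) + (13*503)/5685 = -37247*(-14910)*(-1/22457) + 6539*(1/5685) = 555352770*(-1/22457) + 6539/5685 = -32667810/1321 + 6539/5685 = -185707861831/7509885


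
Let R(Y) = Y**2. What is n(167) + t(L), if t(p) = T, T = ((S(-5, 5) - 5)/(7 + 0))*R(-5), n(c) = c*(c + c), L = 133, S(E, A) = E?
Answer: 390196/7 ≈ 55742.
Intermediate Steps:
n(c) = 2*c**2 (n(c) = c*(2*c) = 2*c**2)
T = -250/7 (T = ((-5 - 5)/(7 + 0))*(-5)**2 = -10/7*25 = -250/7 ≈ -35.714)
t(p) = -250/7
n(167) + t(L) = 2*167**2 - 250/7 = 2*27889 - 250/7 = 55778 - 250/7 = 390196/7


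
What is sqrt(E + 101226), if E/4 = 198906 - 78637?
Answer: sqrt(582302) ≈ 763.09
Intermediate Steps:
E = 481076 (E = 4*(198906 - 78637) = 4*120269 = 481076)
sqrt(E + 101226) = sqrt(481076 + 101226) = sqrt(582302)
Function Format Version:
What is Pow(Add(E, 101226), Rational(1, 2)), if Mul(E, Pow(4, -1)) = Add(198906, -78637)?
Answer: Pow(582302, Rational(1, 2)) ≈ 763.09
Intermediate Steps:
E = 481076 (E = Mul(4, Add(198906, -78637)) = Mul(4, 120269) = 481076)
Pow(Add(E, 101226), Rational(1, 2)) = Pow(Add(481076, 101226), Rational(1, 2)) = Pow(582302, Rational(1, 2))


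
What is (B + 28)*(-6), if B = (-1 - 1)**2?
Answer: -192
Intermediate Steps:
B = 4 (B = (-2)**2 = 4)
(B + 28)*(-6) = (4 + 28)*(-6) = 32*(-6) = -192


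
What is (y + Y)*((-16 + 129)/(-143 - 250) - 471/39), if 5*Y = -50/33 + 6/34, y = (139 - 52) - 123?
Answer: 1285269454/2866149 ≈ 448.43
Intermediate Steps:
y = -36 (y = 87 - 123 = -36)
Y = -751/2805 (Y = (-50/33 + 6/34)/5 = (-50*1/33 + 6*(1/34))/5 = (-50/33 + 3/17)/5 = (1/5)*(-751/561) = -751/2805 ≈ -0.26774)
(y + Y)*((-16 + 129)/(-143 - 250) - 471/39) = (-36 - 751/2805)*((-16 + 129)/(-143 - 250) - 471/39) = -101731*(113/(-393) - 471*1/39)/2805 = -101731*(113*(-1/393) - 157/13)/2805 = -101731*(-113/393 - 157/13)/2805 = -101731/2805*(-63170/5109) = 1285269454/2866149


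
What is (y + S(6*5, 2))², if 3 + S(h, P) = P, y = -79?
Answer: 6400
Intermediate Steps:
S(h, P) = -3 + P
(y + S(6*5, 2))² = (-79 + (-3 + 2))² = (-79 - 1)² = (-80)² = 6400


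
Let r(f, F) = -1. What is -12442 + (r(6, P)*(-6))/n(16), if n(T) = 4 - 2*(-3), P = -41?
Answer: -62207/5 ≈ -12441.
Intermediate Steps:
n(T) = 10 (n(T) = 4 + 6 = 10)
-12442 + (r(6, P)*(-6))/n(16) = -12442 - 1*(-6)/10 = -12442 + 6*(⅒) = -12442 + ⅗ = -62207/5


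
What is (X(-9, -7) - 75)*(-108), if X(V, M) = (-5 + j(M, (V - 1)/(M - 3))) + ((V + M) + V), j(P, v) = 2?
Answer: 11124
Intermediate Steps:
X(V, M) = -3 + M + 2*V (X(V, M) = (-5 + 2) + ((V + M) + V) = -3 + ((M + V) + V) = -3 + (M + 2*V) = -3 + M + 2*V)
(X(-9, -7) - 75)*(-108) = ((-3 - 7 + 2*(-9)) - 75)*(-108) = ((-3 - 7 - 18) - 75)*(-108) = (-28 - 75)*(-108) = -103*(-108) = 11124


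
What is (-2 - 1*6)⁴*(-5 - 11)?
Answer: -65536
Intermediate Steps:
(-2 - 1*6)⁴*(-5 - 11) = (-2 - 6)⁴*(-16) = (-8)⁴*(-16) = 4096*(-16) = -65536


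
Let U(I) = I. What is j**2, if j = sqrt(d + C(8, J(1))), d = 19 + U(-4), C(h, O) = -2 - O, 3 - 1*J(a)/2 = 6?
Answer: 19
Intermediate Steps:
J(a) = -6 (J(a) = 6 - 2*6 = 6 - 12 = -6)
d = 15 (d = 19 - 4 = 15)
j = sqrt(19) (j = sqrt(15 + (-2 - 1*(-6))) = sqrt(15 + (-2 + 6)) = sqrt(15 + 4) = sqrt(19) ≈ 4.3589)
j**2 = (sqrt(19))**2 = 19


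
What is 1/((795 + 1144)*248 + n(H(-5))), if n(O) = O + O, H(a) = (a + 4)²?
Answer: 1/480874 ≈ 2.0795e-6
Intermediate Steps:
H(a) = (4 + a)²
n(O) = 2*O
1/((795 + 1144)*248 + n(H(-5))) = 1/((795 + 1144)*248 + 2*(4 - 5)²) = 1/(1939*248 + 2*(-1)²) = 1/(480872 + 2*1) = 1/(480872 + 2) = 1/480874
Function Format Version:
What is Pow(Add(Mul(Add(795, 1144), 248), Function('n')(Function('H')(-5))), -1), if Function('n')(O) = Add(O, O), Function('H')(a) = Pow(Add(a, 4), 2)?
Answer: Rational(1, 480874) ≈ 2.0795e-6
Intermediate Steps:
Function('H')(a) = Pow(Add(4, a), 2)
Function('n')(O) = Mul(2, O)
Pow(Add(Mul(Add(795, 1144), 248), Function('n')(Function('H')(-5))), -1) = Pow(Add(Mul(Add(795, 1144), 248), Mul(2, Pow(Add(4, -5), 2))), -1) = Pow(Add(Mul(1939, 248), Mul(2, Pow(-1, 2))), -1) = Pow(Add(480872, Mul(2, 1)), -1) = Pow(Add(480872, 2), -1) = Pow(480874, -1) = Rational(1, 480874)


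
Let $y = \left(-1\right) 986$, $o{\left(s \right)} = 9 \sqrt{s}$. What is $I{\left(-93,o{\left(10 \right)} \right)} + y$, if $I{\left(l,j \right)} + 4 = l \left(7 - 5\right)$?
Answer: $-1176$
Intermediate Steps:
$I{\left(l,j \right)} = -4 + 2 l$ ($I{\left(l,j \right)} = -4 + l \left(7 - 5\right) = -4 + l 2 = -4 + 2 l$)
$y = -986$
$I{\left(-93,o{\left(10 \right)} \right)} + y = \left(-4 + 2 \left(-93\right)\right) - 986 = \left(-4 - 186\right) - 986 = -190 - 986 = -1176$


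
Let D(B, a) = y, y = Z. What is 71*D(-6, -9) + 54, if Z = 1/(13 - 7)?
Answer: 395/6 ≈ 65.833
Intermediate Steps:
Z = 1/6 ≈ 0.16667
y = 1/6 ≈ 0.16667
D(B, a) = 1/6
71*D(-6, -9) + 54 = 71*(1/6) + 54 = 71/6 + 54 = 395/6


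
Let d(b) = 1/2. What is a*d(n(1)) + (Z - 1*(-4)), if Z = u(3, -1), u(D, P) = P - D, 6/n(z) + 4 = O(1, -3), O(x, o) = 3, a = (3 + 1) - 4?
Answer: 0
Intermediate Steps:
a = 0 (a = 4 - 4 = 0)
n(z) = -6 (n(z) = 6/(-4 + 3) = 6/(-1) = 6*(-1) = -6)
Z = -4 (Z = -1 - 1*3 = -1 - 3 = -4)
d(b) = ½
a*d(n(1)) + (Z - 1*(-4)) = 0*(½) + (-4 - 1*(-4)) = 0 + (-4 + 4) = 0 + 0 = 0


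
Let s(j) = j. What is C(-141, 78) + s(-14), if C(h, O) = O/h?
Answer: -684/47 ≈ -14.553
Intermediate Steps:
C(-141, 78) + s(-14) = 78/(-141) - 14 = 78*(-1/141) - 14 = -26/47 - 14 = -684/47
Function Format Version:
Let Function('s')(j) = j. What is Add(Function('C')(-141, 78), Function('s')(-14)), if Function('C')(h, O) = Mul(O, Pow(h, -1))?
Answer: Rational(-684, 47) ≈ -14.553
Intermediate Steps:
Add(Function('C')(-141, 78), Function('s')(-14)) = Add(Mul(78, Pow(-141, -1)), -14) = Add(Mul(78, Rational(-1, 141)), -14) = Add(Rational(-26, 47), -14) = Rational(-684, 47)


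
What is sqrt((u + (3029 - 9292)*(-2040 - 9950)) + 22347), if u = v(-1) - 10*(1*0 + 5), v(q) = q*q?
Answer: 2*sqrt(18778917) ≈ 8666.9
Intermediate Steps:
v(q) = q**2
u = -49 (u = (-1)**2 - 10*(1*0 + 5) = 1 - 10*(0 + 5) = 1 - 10*5 = 1 - 50 = -49)
sqrt((u + (3029 - 9292)*(-2040 - 9950)) + 22347) = sqrt((-49 + (3029 - 9292)*(-2040 - 9950)) + 22347) = sqrt((-49 - 6263*(-11990)) + 22347) = sqrt((-49 + 75093370) + 22347) = sqrt(75093321 + 22347) = sqrt(75115668) = 2*sqrt(18778917)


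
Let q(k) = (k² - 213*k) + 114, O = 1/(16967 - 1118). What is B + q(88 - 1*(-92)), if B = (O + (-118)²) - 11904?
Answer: -60321293/15849 ≈ -3806.0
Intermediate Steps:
O = 1/15849 ≈ 6.3095e-5
q(k) = 114 + k² - 213*k
B = 32014981/15849 (B = (1/15849 + (-118)²) - 11904 = (1/15849 + 13924) - 11904 = 220681477/15849 - 11904 = 32014981/15849 ≈ 2020.0)
B + q(88 - 1*(-92)) = 32014981/15849 + (114 + (88 - 1*(-92))² - 213*(88 - 1*(-92))) = 32014981/15849 + (114 + (88 + 92)² - 213*(88 + 92)) = 32014981/15849 + (114 + 180² - 213*180) = 32014981/15849 + (114 + 32400 - 38340) = 32014981/15849 - 5826 = -60321293/15849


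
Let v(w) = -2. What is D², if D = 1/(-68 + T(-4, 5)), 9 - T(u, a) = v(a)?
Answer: 1/3249 ≈ 0.00030779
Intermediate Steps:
T(u, a) = 11 (T(u, a) = 9 - 1*(-2) = 9 + 2 = 11)
D = -1/57 (D = 1/(-68 + 11) = 1/(-57) = -1/57 ≈ -0.017544)
D² = (-1/57)² = 1/3249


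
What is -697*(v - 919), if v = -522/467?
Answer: 299497415/467 ≈ 6.4132e+5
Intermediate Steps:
v = -522/467 (v = -522*1/467 = -522/467 ≈ -1.1178)
-697*(v - 919) = -697*(-522/467 - 919) = -697*(-429695/467) = 299497415/467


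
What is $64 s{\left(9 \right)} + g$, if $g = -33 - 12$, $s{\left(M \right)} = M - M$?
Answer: $-45$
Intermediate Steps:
$s{\left(M \right)} = 0$
$g = -45$ ($g = -33 + \left(-35 + 23\right) = -33 - 12 = -45$)
$64 s{\left(9 \right)} + g = 64 \cdot 0 - 45 = 0 - 45 = -45$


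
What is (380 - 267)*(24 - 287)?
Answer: -29719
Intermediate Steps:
(380 - 267)*(24 - 287) = 113*(-263) = -29719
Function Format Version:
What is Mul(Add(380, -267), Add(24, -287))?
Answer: -29719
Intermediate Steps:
Mul(Add(380, -267), Add(24, -287)) = Mul(113, -263) = -29719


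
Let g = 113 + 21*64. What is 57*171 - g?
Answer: 8290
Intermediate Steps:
g = 1457 (g = 113 + 1344 = 1457)
57*171 - g = 57*171 - 1*1457 = 9747 - 1457 = 8290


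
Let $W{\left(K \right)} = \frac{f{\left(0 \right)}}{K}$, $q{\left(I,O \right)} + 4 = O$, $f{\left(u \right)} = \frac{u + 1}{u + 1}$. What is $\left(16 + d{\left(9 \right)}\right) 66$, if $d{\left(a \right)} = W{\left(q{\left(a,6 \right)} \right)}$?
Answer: $1089$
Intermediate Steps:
$f{\left(u \right)} = 1$ ($f{\left(u \right)} = \frac{1 + u}{1 + u} = 1$)
$q{\left(I,O \right)} = -4 + O$
$W{\left(K \right)} = \frac{1}{K}$ ($W{\left(K \right)} = 1 \frac{1}{K} = \frac{1}{K}$)
$d{\left(a \right)} = \frac{1}{2}$ ($d{\left(a \right)} = \frac{1}{-4 + 6} = \frac{1}{2}$)
$\left(16 + d{\left(9 \right)}\right) 66 = \left(16 + \frac{1}{2}\right) 66 = \frac{33}{2} \cdot 66 = 1089$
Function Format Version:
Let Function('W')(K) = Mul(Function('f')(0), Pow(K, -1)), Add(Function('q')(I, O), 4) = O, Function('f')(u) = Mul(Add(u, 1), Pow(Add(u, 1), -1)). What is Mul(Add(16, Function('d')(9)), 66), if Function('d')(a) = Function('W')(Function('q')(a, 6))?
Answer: 1089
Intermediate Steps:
Function('f')(u) = 1 (Function('f')(u) = Mul(Add(1, u), Pow(Add(1, u), -1)) = 1)
Function('q')(I, O) = Add(-4, O)
Function('W')(K) = Pow(K, -1) (Function('W')(K) = Mul(1, Pow(K, -1)) = Pow(K, -1))
Function('d')(a) = Rational(1, 2) (Function('d')(a) = Pow(Add(-4, 6), -1) = Pow(2, -1) = Rational(1, 2))
Mul(Add(16, Function('d')(9)), 66) = Mul(Add(16, Rational(1, 2)), 66) = Mul(Rational(33, 2), 66) = 1089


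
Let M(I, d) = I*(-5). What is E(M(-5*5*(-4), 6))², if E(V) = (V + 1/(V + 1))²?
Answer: 3875155751185502498001/62001498001 ≈ 6.2501e+10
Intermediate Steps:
M(I, d) = -5*I
E(V) = (V + 1/(1 + V))²
E(M(-5*5*(-4), 6))² = ((1 - 5*(-5*5)*(-4) + (-5*(-5*5)*(-4))²)²/(1 - 5*(-5*5)*(-4))²)² = ((1 - (-125)*(-4) + (-(-125)*(-4))²)²/(1 - (-125)*(-4))²)² = ((1 - 5*100 + (-5*100)²)²/(1 - 5*100)²)² = ((1 - 500 + (-500)²)²/(1 - 500)²)² = ((1 - 500 + 250000)²/(-499)²)² = ((1/249001)*249501²)² = ((1/249001)*62250749001)² = (62250749001/249001)² = 3875155751185502498001/62001498001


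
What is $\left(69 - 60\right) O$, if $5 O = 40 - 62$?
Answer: $- \frac{198}{5} \approx -39.6$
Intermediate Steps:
$O = - \frac{22}{5}$ ($O = \frac{40 - 62}{5} = \frac{1}{5} \left(-22\right) = - \frac{22}{5} \approx -4.4$)
$\left(69 - 60\right) O = \left(69 - 60\right) \left(- \frac{22}{5}\right) = 9 \left(- \frac{22}{5}\right) = - \frac{198}{5}$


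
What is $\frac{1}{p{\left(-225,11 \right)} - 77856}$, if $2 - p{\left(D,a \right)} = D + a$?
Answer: $- \frac{1}{77640} \approx -1.288 \cdot 10^{-5}$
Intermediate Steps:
$p{\left(D,a \right)} = 2 - D - a$ ($p{\left(D,a \right)} = 2 - \left(D + a\right) = 2 - D - a$)
$\frac{1}{p{\left(-225,11 \right)} - 77856} = \frac{1}{\left(2 - -225 - 11\right) - 77856} = \frac{1}{\left(2 + 225 - 11\right) - 77856} = \frac{1}{216 - 77856} = \frac{1}{-77640} = - \frac{1}{77640}$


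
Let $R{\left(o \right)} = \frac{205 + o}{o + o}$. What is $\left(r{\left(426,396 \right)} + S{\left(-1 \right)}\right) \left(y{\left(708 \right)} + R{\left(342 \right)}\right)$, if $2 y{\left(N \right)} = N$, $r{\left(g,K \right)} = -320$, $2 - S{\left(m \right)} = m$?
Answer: $- \frac{76930511}{684} \approx -1.1247 \cdot 10^{5}$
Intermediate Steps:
$S{\left(m \right)} = 2 - m$
$R{\left(o \right)} = \frac{205 + o}{2 o}$
$y{\left(N \right)} = \frac{N}{2}$
$\left(r{\left(426,396 \right)} + S{\left(-1 \right)}\right) \left(y{\left(708 \right)} + R{\left(342 \right)}\right) = \left(-320 + \left(2 - -1\right)\right) \left(\frac{1}{2} \cdot 708 + \frac{205 + 342}{2 \cdot 342}\right) = \left(-320 + \left(2 + 1\right)\right) \left(354 + \frac{1}{2} \cdot \frac{1}{342} \cdot 547\right) = \left(-320 + 3\right) \left(354 + \frac{547}{684}\right) = \left(-317\right) \frac{242683}{684} = - \frac{76930511}{684}$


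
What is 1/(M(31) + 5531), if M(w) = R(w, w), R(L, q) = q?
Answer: 1/5562 ≈ 0.00017979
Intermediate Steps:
M(w) = w
1/(M(31) + 5531) = 1/(31 + 5531) = 1/5562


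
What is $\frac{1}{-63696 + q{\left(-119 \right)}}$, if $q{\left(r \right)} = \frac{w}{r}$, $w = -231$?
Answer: $- \frac{17}{1082799} \approx -1.57 \cdot 10^{-5}$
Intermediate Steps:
$q{\left(r \right)} = - \frac{231}{r}$
$\frac{1}{-63696 + q{\left(-119 \right)}} = \frac{1}{-63696 - \frac{231}{-119}} = \frac{1}{-63696 - - \frac{33}{17}} = \frac{1}{-63696 + \frac{33}{17}} = \frac{1}{- \frac{1082799}{17}} = - \frac{17}{1082799}$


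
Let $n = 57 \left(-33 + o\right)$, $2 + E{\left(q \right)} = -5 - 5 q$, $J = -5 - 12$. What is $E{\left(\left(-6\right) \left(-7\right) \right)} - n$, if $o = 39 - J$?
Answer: $-1528$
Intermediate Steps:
$J = -17$ ($J = -5 - 12 = -17$)
$E{\left(q \right)} = -7 - 5 q$ ($E{\left(q \right)} = -2 - \left(5 + 5 q\right) = -7 - 5 q$)
$o = 56$ ($o = 39 - -17 = 39 + 17 = 56$)
$n = 1311$ ($n = 57 \left(-33 + 56\right) = 57 \cdot 23 = 1311$)
$E{\left(\left(-6\right) \left(-7\right) \right)} - n = \left(-7 - 5 \left(\left(-6\right) \left(-7\right)\right)\right) - 1311 = \left(-7 - 210\right) - 1311 = -217 - 1311 = -1528$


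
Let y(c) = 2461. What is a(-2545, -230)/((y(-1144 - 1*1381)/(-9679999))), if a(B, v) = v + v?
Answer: 193599980/107 ≈ 1.8093e+6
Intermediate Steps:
a(B, v) = 2*v
a(-2545, -230)/((y(-1144 - 1*1381)/(-9679999))) = (2*(-230))/((2461/(-9679999))) = -460/(2461*(-1/9679999)) = -460/(-2461/9679999) = -460*(-9679999/2461) = 193599980/107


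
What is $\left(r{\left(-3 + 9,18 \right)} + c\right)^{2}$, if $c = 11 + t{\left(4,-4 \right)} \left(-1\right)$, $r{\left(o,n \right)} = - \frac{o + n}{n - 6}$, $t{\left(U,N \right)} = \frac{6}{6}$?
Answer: $64$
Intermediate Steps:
$t{\left(U,N \right)} = 1$ ($t{\left(U,N \right)} = 6 \cdot \frac{1}{6} = 1$)
$r{\left(o,n \right)} = - \frac{n + o}{-6 + n}$
$c = 10$ ($c = 11 + 1 \left(-1\right) = 11 - 1 = 10$)
$\left(r{\left(-3 + 9,18 \right)} + c\right)^{2} = \left(\frac{\left(-1\right) 18 - \left(-3 + 9\right)}{-6 + 18} + 10\right)^{2} = \left(\frac{-18 - 6}{12} + 10\right)^{2} = \left(\frac{1}{12} \left(-24\right) + 10\right)^{2} = \left(-2 + 10\right)^{2} = 8^{2} = 64$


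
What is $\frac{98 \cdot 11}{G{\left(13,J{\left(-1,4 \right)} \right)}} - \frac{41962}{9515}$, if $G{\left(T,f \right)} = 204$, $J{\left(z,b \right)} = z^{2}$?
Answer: $\frac{848461}{970530} \approx 0.87422$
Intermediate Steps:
$\frac{98 \cdot 11}{G{\left(13,J{\left(-1,4 \right)} \right)}} - \frac{41962}{9515} = \frac{98 \cdot 11}{204} - \frac{41962}{9515} = 1078 \cdot \frac{1}{204} - \frac{41962}{9515} = \frac{539}{102} - \frac{41962}{9515} = \frac{848461}{970530}$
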